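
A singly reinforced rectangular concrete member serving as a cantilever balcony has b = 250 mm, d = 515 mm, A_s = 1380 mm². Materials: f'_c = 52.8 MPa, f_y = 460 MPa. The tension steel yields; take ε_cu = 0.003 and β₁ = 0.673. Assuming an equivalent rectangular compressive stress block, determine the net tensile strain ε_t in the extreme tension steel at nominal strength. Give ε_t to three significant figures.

ε_t ≈ 0.0154

a = A_s f_y/(0.85 f'_c b) = 56.58 mm.
β₁ = 0.673, so c = a/β₁ = 56.58/0.673 = 84.07 mm.
From the linear strain diagram with ε_cu = 0.003: ε_t = 0.003 (d − c)/c = 0.003 × (515 − 84.07)/84.07 = 0.0154.
Since ε_t ≥ 0.005, the section is tension-controlled.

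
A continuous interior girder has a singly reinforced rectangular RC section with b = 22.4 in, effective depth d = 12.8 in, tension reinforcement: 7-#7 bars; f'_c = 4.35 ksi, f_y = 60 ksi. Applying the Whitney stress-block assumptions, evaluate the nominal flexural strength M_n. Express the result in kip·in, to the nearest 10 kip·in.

M_n ≈ 2840 kip·in

A_s = 7 × 0.6 = 4.2 in².
T = A_s f_y = 4.2 × 60 = 252 kips.
a = T/(0.85 f'_c b) = 252/(0.85 × 4.35 × 22.4) = 3.043 in.
M_n = T(d − a/2) = 252 × (12.8 − 1.5215) = 2842.2 kip·in.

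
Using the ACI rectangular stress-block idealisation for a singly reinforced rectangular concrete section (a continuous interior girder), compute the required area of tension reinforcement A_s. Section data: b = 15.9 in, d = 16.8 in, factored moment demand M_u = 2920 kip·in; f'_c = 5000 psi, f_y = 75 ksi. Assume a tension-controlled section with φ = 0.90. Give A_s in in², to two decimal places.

A_s ≈ 2.84 in²

M_n = M_u/φ = 2920/0.90 = 3244.44 kip·in.
From M_n = 0.85 f'_c a b (d − a/2):
a = d − √(d² − 2M_n/(0.85 f'_c b)) = 16.8 − √(16.8² − 2 × 3244.44/(0.85 × 5 × 15.9)) = 3.154 in.
A_s = 0.85 f'_c a b / f_y = 0.85 × 5 × 3.154 × 15.9 / 75 = 2.842 in².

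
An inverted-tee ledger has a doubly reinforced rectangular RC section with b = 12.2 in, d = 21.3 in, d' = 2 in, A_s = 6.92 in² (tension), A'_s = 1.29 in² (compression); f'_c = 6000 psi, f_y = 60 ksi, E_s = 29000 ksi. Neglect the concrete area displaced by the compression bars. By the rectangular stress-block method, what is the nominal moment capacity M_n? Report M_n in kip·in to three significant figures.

M_n ≈ 7770 kip·in

Assume both steels yield.
a = (A_s − A'_s) f_y/(0.85 f'_c b) = (6.92 − 1.29) × 60/(0.85 × 6 × 12.2) = 5.429 in.
c = a/β₁ = 5.429/0.75 = 7.239 in; ε'_s = 0.003(c − d')/c = 0.0022 ≥ ε_y = 0.0021, so the compression steel yields.
M_n = (A_s − A'_s) f_y (d − a/2) + A'_s f_y (d − d') = 337.8 × (21.3 − 2.7145) + 77.4 × (21.3 − 2) = 6278.2 + 1493.8 = 7772.0 kip·in.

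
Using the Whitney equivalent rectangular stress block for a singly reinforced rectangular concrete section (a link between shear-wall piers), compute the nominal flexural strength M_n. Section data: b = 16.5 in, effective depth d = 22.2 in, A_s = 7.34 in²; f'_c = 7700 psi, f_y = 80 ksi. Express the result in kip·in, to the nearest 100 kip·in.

M_n ≈ 11400 kip·in

T = A_s f_y = 7.34 × 80 = 587.2 kips.
a = T/(0.85 f'_c b) = 587.2/(0.85 × 7.7 × 16.5) = 5.437 in.
M_n = T(d − a/2) = 587.2 × (22.2 − 2.7185) = 11439.5 kip·in.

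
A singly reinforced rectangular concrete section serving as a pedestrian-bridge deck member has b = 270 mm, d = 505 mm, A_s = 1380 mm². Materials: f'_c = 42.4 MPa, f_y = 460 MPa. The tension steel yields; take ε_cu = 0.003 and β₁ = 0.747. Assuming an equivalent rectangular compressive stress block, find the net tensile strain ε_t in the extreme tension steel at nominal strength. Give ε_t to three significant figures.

a = A_s f_y/(0.85 f'_c b) = 65.24 mm.
β₁ = 0.747, so c = a/β₁ = 65.24/0.747 = 87.34 mm.
From the linear strain diagram with ε_cu = 0.003: ε_t = 0.003 (d − c)/c = 0.003 × (505 − 87.34)/87.34 = 0.0143.
Since ε_t ≥ 0.005, the section is tension-controlled.

ε_t ≈ 0.0143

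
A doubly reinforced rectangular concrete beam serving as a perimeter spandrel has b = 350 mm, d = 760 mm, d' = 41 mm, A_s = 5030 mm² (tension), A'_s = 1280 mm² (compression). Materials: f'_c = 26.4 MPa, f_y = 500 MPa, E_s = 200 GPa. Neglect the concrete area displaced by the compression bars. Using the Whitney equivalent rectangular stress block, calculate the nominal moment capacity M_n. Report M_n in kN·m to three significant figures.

M_n ≈ 1660 kN·m

Assume both tension and compression steel yield.
Net tension couple steel: A_s − A'_s = 3750 mm².
a = (A_s − A'_s) f_y / (0.85 f'_c b) = 1875000/(0.85 × 26.4 × 350) = 238.73 mm.
c = a/β₁ = 238.73/0.85 = 280.86 mm; ε'_s = 0.003(c − d')/c = 0.0026 ≥ f_y/E_s = 0.0025, so compression steel does yield.
M_n = (A_s − A'_s) f_y (d − a/2) + A'_s f_y (d − d') = [1875000 × (760 − 119.365) + 640000 × (760 − 41)] × 10⁻⁶ = 1201.19 + 460.16 = 1661.35 kN·m.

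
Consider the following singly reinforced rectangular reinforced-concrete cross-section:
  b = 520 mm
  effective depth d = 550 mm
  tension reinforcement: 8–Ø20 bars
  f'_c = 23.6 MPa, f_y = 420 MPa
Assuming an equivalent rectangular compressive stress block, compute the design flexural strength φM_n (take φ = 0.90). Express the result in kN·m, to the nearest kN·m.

φM_n ≈ 474 kN·m

A_s = 8 × 314 = 2512 mm².
T = A_s f_y = 2512 × 420 = 1055040 N = 1055.04 kN.
From C = T: a = T/(0.85 f'_c b) = 1055040/(0.85 × 23.6 × 520) = 101.14 mm.
M_n = T(d − a/2) = 1055.04 kN × (550 − 50.57) mm = 526.92 kN·m.
φM_n = 0.90 × 526.92 = 474.23 kN·m.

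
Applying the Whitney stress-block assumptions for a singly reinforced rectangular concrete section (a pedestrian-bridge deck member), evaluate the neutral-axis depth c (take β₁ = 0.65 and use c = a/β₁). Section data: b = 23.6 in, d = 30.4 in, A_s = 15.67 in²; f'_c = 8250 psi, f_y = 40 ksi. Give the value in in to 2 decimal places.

c ≈ 5.83 in

T = A_s f_y = 15.67 × 40 = 626.8 kips.
a = T/(0.85 f'_c b) = 626.8/(0.85 × 8.25 × 23.6) = 3.7874 in.
With β₁ = 0.65, c = a/β₁ = 3.7874/0.65 = 5.83 in.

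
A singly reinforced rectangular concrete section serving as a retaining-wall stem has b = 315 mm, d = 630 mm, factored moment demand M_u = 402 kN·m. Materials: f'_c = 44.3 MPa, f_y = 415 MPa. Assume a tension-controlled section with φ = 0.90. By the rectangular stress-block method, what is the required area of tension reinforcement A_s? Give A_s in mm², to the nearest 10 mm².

A_s ≈ 1800 mm²

M_n = M_u/φ = 402/0.90 = 446.667 kN·m.
With M_n = 0.85 f'_c a b (d − a/2), solve the quadratic for a:
a = d − √(d² − 2M_n/(0.85 f'_c b)) = 630 − √(630² − 2 × 446.667×10⁶/(0.85 × 44.3 × 315)) = 62.92 mm.
A_s = 0.85 f'_c a b / f_y = 0.85 × 44.3 × 62.92 × 315 / 415 = 1798.3 mm².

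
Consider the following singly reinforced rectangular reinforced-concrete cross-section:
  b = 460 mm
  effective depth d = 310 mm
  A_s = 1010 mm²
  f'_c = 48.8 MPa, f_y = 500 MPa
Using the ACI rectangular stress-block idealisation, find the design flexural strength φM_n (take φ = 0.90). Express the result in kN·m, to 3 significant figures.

φM_n ≈ 135 kN·m

T = A_s f_y = 1010 × 500 = 505000 N = 505 kN.
From C = T: a = T/(0.85 f'_c b) = 505000/(0.85 × 48.8 × 460) = 26.47 mm.
M_n = T(d − a/2) = 505 kN × (310 − 13.235) mm = 149.87 kN·m.
φM_n = 0.90 × 149.87 = 134.88 kN·m.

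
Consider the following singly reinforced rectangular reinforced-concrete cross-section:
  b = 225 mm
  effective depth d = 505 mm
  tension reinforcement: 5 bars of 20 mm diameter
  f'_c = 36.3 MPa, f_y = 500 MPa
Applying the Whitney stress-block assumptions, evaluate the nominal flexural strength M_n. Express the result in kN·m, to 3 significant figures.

A_s = 5 × 314 = 1570 mm².
T = A_s f_y = 1570 × 500 = 785000 N = 785 kN.
From C = T: a = T/(0.85 f'_c b) = 785000/(0.85 × 36.3 × 225) = 113.07 mm.
M_n = T(d − a/2) = 785 kN × (505 − 56.535) mm = 352.05 kN·m.

M_n ≈ 352 kN·m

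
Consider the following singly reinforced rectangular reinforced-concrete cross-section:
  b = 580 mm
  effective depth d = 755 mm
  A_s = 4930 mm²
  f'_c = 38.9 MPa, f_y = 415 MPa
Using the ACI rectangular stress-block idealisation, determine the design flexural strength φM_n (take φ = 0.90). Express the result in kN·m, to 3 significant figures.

T = A_s f_y = 4930 × 415 = 2045950 N = 2045.95 kN.
From C = T: a = T/(0.85 f'_c b) = 2045950/(0.85 × 38.9 × 580) = 106.68 mm.
M_n = T(d − a/2) = 2045.95 kN × (755 − 53.34) mm = 1435.56 kN·m.
φM_n = 0.90 × 1435.56 = 1292.00 kN·m.

φM_n ≈ 1290 kN·m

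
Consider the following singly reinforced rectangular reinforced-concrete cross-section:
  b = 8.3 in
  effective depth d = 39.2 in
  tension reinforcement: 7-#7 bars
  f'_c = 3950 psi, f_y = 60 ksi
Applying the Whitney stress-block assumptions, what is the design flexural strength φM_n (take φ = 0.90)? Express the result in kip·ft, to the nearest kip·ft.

φM_n ≈ 655 kip·ft

A_s = 7 × 0.6 = 4.2 in².
T = A_s f_y = 4.2 × 60 = 252 kips.
a = T/(0.85 f'_c b) = 252/(0.85 × 3.95 × 8.3) = 9.043 in.
M_n = T(d − a/2) = 252 × (39.2 − 4.5215) = 8739.0 kip·in = 8739.0/12 = 728.25 kip·ft.
φM_n = 0.90 × 728.25 = 655.43 kip·ft.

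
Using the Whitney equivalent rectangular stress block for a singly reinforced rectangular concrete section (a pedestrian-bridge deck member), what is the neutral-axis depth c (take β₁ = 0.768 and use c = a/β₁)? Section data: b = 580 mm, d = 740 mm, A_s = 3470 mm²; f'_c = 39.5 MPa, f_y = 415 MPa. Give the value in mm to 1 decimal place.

T = A_s f_y = 3470 × 415 = 1440050 N = 1440.05 kN.
Setting C = 0.85 f'_c a b equal to T: a = 1440050/(0.85 × 39.5 × 580) = 73.949 mm.
With β₁ = 0.768, c = a/β₁ = 73.949/0.768 = 96.3 mm.

c ≈ 96.3 mm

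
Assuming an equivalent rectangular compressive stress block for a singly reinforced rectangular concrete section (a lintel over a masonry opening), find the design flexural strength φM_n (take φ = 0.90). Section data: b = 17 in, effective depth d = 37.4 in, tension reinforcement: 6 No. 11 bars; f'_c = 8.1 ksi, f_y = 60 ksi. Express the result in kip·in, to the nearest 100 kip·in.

φM_n ≈ 17700 kip·in

A_s = 6 × 1.56 = 9.36 in².
T = A_s f_y = 9.36 × 60 = 561.6 kips.
a = T/(0.85 f'_c b) = 561.6/(0.85 × 8.1 × 17) = 4.798 in.
M_n = T(d − a/2) = 561.6 × (37.4 − 2.399) = 19656.6 kip·in.
φM_n = 0.90 × 19656.6 = 17690.9 kip·in.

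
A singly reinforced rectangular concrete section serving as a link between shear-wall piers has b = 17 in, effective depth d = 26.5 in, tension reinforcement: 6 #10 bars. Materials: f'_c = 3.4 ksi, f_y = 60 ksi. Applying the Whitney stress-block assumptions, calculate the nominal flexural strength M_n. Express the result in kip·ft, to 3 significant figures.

M_n ≈ 832 kip·ft

A_s = 6 × 1.27 = 7.62 in².
T = A_s f_y = 7.62 × 60 = 457.2 kips.
a = T/(0.85 f'_c b) = 457.2/(0.85 × 3.4 × 17) = 9.306 in.
M_n = T(d − a/2) = 457.2 × (26.5 − 4.653) = 9988.4 kip·in = 9988.4/12 = 832.37 kip·ft.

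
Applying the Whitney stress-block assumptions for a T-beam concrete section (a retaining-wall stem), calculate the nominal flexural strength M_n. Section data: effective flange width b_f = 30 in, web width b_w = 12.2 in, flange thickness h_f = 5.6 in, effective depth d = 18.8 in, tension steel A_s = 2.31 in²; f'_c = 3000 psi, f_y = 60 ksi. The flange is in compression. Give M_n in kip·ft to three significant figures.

M_n ≈ 207 kip·ft

Tension: T = A_s f_y = 2.31 × 60 = 138.6 kips.
Try a within the flange: a = T/(0.85 f'_c b_f) = 138.6/(0.85 × 3 × 30) = 1.812 in.
Since a = 1.812 ≤ h_f = 5.6 in, the stress block lies entirely in the flange; analyse as a rectangular beam of width b_f.
M_n = T(d − a/2) = 138.6 × (18.8 − 0.906) = 2480.1 kip·in.
M_n = 2480.1/12 = 206.68 kip·ft.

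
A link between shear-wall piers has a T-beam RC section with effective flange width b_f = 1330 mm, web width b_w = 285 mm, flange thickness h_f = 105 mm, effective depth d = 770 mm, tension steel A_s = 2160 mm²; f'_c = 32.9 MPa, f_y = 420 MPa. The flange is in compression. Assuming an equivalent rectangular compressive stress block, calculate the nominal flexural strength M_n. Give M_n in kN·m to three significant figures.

Tension: T = A_s f_y = 2160 × 420 = 907200 N.
Try a within the flange: a = T/(0.85 f'_c b_f) = 907200/(0.85 × 32.9 × 1330) = 24.39 mm.
Since a = 24.39 ≤ h_f = 105 mm, the stress block lies entirely in the flange; analyse as a rectangular beam of width b_f.
M_n = T(d − a/2) = 907200 × (770 − 12.195) = 687.48 × 10⁶ N·mm.
M_n = 687.48 kN·m.

M_n ≈ 687 kN·m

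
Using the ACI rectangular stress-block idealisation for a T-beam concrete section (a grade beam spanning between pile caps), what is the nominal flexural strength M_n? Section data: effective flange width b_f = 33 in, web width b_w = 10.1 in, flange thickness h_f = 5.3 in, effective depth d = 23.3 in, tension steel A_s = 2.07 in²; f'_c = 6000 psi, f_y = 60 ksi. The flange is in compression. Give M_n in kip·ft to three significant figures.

M_n ≈ 237 kip·ft

Tension: T = A_s f_y = 2.07 × 60 = 124.2 kips.
Try a within the flange: a = T/(0.85 f'_c b_f) = 124.2/(0.85 × 6 × 33) = 0.738 in.
Since a = 0.738 ≤ h_f = 5.3 in, the stress block lies entirely in the flange; analyse as a rectangular beam of width b_f.
M_n = T(d − a/2) = 124.2 × (23.3 − 0.369) = 2848.0 kip·in.
M_n = 2848.0/12 = 237.33 kip·ft.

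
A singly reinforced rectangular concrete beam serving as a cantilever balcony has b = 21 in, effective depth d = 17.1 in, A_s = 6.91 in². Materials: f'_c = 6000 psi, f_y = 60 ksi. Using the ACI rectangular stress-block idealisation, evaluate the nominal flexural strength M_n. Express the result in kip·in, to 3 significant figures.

T = A_s f_y = 6.91 × 60 = 414.6 kips.
a = T/(0.85 f'_c b) = 414.6/(0.85 × 6 × 21) = 3.871 in.
M_n = T(d − a/2) = 414.6 × (17.1 − 1.9355) = 6287.2 kip·in.

M_n ≈ 6290 kip·in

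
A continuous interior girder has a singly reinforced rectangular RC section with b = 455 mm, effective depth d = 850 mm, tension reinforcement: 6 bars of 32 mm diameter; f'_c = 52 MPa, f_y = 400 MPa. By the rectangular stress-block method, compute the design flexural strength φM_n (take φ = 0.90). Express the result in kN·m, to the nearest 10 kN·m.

φM_n ≈ 1390 kN·m

A_s = 6 × 804 = 4824 mm².
T = A_s f_y = 4824 × 400 = 1929600 N = 1929.6 kN.
From C = T: a = T/(0.85 f'_c b) = 1929600/(0.85 × 52 × 455) = 95.95 mm.
M_n = T(d − a/2) = 1929.6 kN × (850 − 47.975) mm = 1547.59 kN·m.
φM_n = 0.90 × 1547.59 = 1392.83 kN·m.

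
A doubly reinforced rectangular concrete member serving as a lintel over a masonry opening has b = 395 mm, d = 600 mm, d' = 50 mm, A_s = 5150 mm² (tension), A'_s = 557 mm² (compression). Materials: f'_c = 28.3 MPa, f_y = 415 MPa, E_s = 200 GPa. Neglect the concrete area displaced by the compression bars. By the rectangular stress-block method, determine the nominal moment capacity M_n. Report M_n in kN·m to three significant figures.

M_n ≈ 1080 kN·m

Assume both tension and compression steel yield.
Net tension couple steel: A_s − A'_s = 4593 mm².
a = (A_s − A'_s) f_y / (0.85 f'_c b) = 1906095/(0.85 × 28.3 × 395) = 200.61 mm.
c = a/β₁ = 200.61/0.848 = 236.57 mm; ε'_s = 0.003(c − d')/c = 0.0024 ≥ f_y/E_s = 0.0021, so compression steel does yield.
M_n = (A_s − A'_s) f_y (d − a/2) + A'_s f_y (d − d') = [1906095 × (600 − 100.305) + 231155 × (600 − 50)] × 10⁻⁶ = 952.47 + 127.14 = 1079.61 kN·m.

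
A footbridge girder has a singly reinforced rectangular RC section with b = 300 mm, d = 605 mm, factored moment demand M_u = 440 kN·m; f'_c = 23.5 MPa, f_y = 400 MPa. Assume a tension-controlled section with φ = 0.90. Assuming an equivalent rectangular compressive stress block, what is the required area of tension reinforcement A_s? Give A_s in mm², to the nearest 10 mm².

A_s ≈ 2320 mm²

M_n = M_u/φ = 440/0.90 = 488.889 kN·m.
With M_n = 0.85 f'_c a b (d − a/2), solve the quadratic for a:
a = d − √(d² − 2M_n/(0.85 f'_c b)) = 605 − √(605² − 2 × 488.889×10⁶/(0.85 × 23.5 × 300)) = 154.60 mm.
A_s = 0.85 f'_c a b / f_y = 0.85 × 23.5 × 154.60 × 300 / 400 = 2316.1 mm².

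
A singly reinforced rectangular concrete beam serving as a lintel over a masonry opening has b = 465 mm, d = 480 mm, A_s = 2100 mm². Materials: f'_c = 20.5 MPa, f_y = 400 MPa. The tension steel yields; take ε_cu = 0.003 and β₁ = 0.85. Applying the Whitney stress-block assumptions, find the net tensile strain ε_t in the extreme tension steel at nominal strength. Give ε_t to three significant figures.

ε_t ≈ 0.00881

a = A_s f_y/(0.85 f'_c b) = 103.67 mm.
β₁ = 0.85, so c = a/β₁ = 103.67/0.85 = 121.96 mm.
From the linear strain diagram with ε_cu = 0.003: ε_t = 0.003 (d − c)/c = 0.003 × (480 − 121.96)/121.96 = 0.00881.
Since ε_t ≥ 0.005, the section is tension-controlled.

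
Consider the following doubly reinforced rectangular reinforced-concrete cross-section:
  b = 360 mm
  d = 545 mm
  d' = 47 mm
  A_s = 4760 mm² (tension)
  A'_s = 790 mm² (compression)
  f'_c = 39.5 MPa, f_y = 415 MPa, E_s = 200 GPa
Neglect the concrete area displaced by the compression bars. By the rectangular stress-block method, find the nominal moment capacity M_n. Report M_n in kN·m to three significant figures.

Assume both tension and compression steel yield.
Net tension couple steel: A_s − A'_s = 3970 mm².
a = (A_s − A'_s) f_y / (0.85 f'_c b) = 1647550/(0.85 × 39.5 × 360) = 136.31 mm.
c = a/β₁ = 136.31/0.768 = 177.49 mm; ε'_s = 0.003(c − d')/c = 0.0022 ≥ f_y/E_s = 0.0021, so compression steel does yield.
M_n = (A_s − A'_s) f_y (d − a/2) + A'_s f_y (d − d') = [1647550 × (545 − 68.155) + 327850 × (545 − 47)] × 10⁻⁶ = 785.63 + 163.27 = 948.90 kN·m.

M_n ≈ 949 kN·m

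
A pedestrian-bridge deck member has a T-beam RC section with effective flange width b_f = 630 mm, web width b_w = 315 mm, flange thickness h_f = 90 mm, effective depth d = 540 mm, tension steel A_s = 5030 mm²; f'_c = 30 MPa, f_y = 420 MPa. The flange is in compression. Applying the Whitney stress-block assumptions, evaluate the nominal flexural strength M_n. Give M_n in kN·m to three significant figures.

Tension: T = A_s f_y = 5030 × 420 = 2112600 N.
Try a within the flange: a = T/(0.85 f'_c b_f) = 2112600/(0.85 × 30 × 630) = 131.50 mm.
a = 131.50 > h_f = 90 mm: the block extends into the web. Split into flange-overhang and web parts.
C_f = 0.85 f'_c (b_f − b_w) h_f = 0.85 × 30 × (630 − 315) × 90 = 722925 N.
Remaining web compression depth: a_w = (T − C_f)/(0.85 f'_c b_w) = (2112600 − 722925)/(0.85 × 30 × 315) = 173.01 mm.
M_n = C_f(d − h_f/2) + (T − C_f)(d − a_w/2) = 722925 × (540 − 45) + 1389675 × (540 − 86.505) = 357.85 + 630.21 = 988.06 × 10⁶ N·mm.
M_n = 988.06 kN·m.

M_n ≈ 988 kN·m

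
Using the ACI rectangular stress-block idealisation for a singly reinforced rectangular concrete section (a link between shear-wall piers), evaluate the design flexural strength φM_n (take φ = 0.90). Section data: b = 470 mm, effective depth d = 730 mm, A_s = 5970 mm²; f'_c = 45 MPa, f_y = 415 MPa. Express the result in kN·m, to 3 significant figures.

T = A_s f_y = 5970 × 415 = 2477550 N = 2477.55 kN.
From C = T: a = T/(0.85 f'_c b) = 2477550/(0.85 × 45 × 470) = 137.81 mm.
M_n = T(d − a/2) = 2477.55 kN × (730 − 68.905) mm = 1637.90 kN·m.
φM_n = 0.90 × 1637.90 = 1474.11 kN·m.

φM_n ≈ 1470 kN·m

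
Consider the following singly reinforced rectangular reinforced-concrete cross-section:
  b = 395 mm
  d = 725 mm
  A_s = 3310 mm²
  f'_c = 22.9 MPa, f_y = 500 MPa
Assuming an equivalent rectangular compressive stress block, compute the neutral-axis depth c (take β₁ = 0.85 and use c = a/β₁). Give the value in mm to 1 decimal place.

T = A_s f_y = 3310 × 500 = 1655000 N = 1655 kN.
Setting C = 0.85 f'_c a b equal to T: a = 1655000/(0.85 × 22.9 × 395) = 215.252 mm.
With β₁ = 0.85, c = a/β₁ = 215.252/0.85 = 253.2 mm.

c ≈ 253.2 mm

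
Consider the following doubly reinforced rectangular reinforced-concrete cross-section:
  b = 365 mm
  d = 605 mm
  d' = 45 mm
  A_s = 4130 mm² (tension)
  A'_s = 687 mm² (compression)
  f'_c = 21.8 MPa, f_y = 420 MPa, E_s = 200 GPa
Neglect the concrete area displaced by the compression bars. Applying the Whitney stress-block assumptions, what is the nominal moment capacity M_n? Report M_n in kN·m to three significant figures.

M_n ≈ 882 kN·m

Assume both tension and compression steel yield.
Net tension couple steel: A_s − A'_s = 3443 mm².
a = (A_s − A'_s) f_y / (0.85 f'_c b) = 1446060/(0.85 × 21.8 × 365) = 213.81 mm.
c = a/β₁ = 213.81/0.85 = 251.54 mm; ε'_s = 0.003(c − d')/c = 0.0025 ≥ f_y/E_s = 0.0021, so compression steel does yield.
M_n = (A_s − A'_s) f_y (d − a/2) + A'_s f_y (d − d') = [1446060 × (605 − 106.905) + 288540 × (605 − 45)] × 10⁻⁶ = 720.28 + 161.58 = 881.86 kN·m.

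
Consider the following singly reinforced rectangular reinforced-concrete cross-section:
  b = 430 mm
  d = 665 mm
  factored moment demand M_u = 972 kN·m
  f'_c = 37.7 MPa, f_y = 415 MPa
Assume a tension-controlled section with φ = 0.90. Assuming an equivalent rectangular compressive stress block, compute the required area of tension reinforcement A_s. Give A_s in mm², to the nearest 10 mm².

A_s ≈ 4340 mm²

M_n = M_u/φ = 972/0.90 = 1080 kN·m.
With M_n = 0.85 f'_c a b (d − a/2), solve the quadratic for a:
a = d − √(d² − 2M_n/(0.85 f'_c b)) = 665 − √(665² − 2 × 1080×10⁶/(0.85 × 37.7 × 430)) = 130.71 mm.
A_s = 0.85 f'_c a b / f_y = 0.85 × 37.7 × 130.71 × 430 / 415 = 4340.0 mm².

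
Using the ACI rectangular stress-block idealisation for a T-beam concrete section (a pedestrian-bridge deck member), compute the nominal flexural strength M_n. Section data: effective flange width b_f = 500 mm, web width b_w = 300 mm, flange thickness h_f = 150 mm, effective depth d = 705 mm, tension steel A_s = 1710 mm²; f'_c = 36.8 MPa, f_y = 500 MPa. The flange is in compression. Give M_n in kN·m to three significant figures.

Tension: T = A_s f_y = 1710 × 500 = 855000 N.
Try a within the flange: a = T/(0.85 f'_c b_f) = 855000/(0.85 × 36.8 × 500) = 54.67 mm.
Since a = 54.67 ≤ h_f = 150 mm, the stress block lies entirely in the flange; analyse as a rectangular beam of width b_f.
M_n = T(d − a/2) = 855000 × (705 − 27.335) = 579.40 × 10⁶ N·mm.
M_n = 579.40 kN·m.

M_n ≈ 579 kN·m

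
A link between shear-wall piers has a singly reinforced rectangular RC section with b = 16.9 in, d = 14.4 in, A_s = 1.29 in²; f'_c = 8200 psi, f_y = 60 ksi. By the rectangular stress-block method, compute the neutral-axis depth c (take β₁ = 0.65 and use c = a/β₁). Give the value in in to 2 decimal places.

c ≈ 1.01 in

T = A_s f_y = 1.29 × 60 = 77.4 kips.
a = T/(0.85 f'_c b) = 77.4/(0.85 × 8.2 × 16.9) = 0.6571 in.
With β₁ = 0.65, c = a/β₁ = 0.6571/0.65 = 1.01 in.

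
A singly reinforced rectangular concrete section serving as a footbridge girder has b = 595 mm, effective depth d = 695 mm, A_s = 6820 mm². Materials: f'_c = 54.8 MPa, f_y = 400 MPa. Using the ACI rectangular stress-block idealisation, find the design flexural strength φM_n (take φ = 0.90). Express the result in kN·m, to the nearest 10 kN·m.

T = A_s f_y = 6820 × 400 = 2728000 N = 2728 kN.
From C = T: a = T/(0.85 f'_c b) = 2728000/(0.85 × 54.8 × 595) = 98.43 mm.
M_n = T(d − a/2) = 2728 kN × (695 − 49.215) mm = 1761.70 kN·m.
φM_n = 0.90 × 1761.70 = 1585.53 kN·m.

φM_n ≈ 1590 kN·m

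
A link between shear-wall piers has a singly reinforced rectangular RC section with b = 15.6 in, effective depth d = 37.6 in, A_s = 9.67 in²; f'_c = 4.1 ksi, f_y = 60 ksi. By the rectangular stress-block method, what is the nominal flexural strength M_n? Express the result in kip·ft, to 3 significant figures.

T = A_s f_y = 9.67 × 60 = 580.2 kips.
a = T/(0.85 f'_c b) = 580.2/(0.85 × 4.1 × 15.6) = 10.672 in.
M_n = T(d − a/2) = 580.2 × (37.6 − 5.336) = 18719.6 kip·in = 18719.6/12 = 1559.97 kip·ft.

M_n ≈ 1560 kip·ft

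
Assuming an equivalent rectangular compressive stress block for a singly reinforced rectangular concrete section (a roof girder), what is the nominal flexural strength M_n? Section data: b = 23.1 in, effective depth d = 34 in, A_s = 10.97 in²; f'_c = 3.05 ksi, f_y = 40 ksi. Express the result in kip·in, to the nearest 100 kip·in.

T = A_s f_y = 10.97 × 40 = 438.8 kips.
a = T/(0.85 f'_c b) = 438.8/(0.85 × 3.05 × 23.1) = 7.327 in.
M_n = T(d − a/2) = 438.8 × (34 − 3.6635) = 13311.7 kip·in.

M_n ≈ 13300 kip·in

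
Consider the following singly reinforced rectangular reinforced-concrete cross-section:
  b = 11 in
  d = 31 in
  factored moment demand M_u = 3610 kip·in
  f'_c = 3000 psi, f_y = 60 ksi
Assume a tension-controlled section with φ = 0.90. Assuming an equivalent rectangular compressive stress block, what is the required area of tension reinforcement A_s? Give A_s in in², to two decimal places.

A_s ≈ 2.35 in²

M_n = M_u/φ = 3610/0.90 = 4011.11 kip·in.
From M_n = 0.85 f'_c a b (d − a/2):
a = d − √(d² − 2M_n/(0.85 f'_c b)) = 31 − √(31² − 2 × 4011.11/(0.85 × 3 × 11)) = 5.019 in.
A_s = 0.85 f'_c a b / f_y = 0.85 × 3 × 5.019 × 11 / 60 = 2.346 in².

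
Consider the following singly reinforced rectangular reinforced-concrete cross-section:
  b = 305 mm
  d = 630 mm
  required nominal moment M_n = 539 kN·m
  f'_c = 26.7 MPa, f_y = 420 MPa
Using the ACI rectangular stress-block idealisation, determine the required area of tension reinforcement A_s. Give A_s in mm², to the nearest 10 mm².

With M_n = 0.85 f'_c a b (d − a/2), solve the quadratic for a:
a = d − √(d² − 2M_n/(0.85 f'_c b)) = 630 − √(630² − 2 × 539×10⁶/(0.85 × 26.7 × 305)) = 138.92 mm.
A_s = 0.85 f'_c a b / f_y = 0.85 × 26.7 × 138.92 × 305 / 420 = 2289.5 mm².

A_s ≈ 2290 mm²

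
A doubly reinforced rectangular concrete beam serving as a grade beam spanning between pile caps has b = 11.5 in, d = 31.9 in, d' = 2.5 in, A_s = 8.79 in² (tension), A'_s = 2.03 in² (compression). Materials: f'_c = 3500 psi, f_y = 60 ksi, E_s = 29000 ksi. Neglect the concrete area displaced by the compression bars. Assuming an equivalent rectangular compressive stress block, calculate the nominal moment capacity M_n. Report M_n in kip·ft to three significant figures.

Assume both steels yield.
a = (A_s − A'_s) f_y/(0.85 f'_c b) = (8.79 − 2.03) × 60/(0.85 × 3.5 × 11.5) = 11.855 in.
c = a/β₁ = 11.855/0.85 = 13.947 in; ε'_s = 0.003(c − d')/c = 0.0025 ≥ ε_y = 0.0021, so the compression steel yields.
M_n = (A_s − A'_s) f_y (d − a/2) + A'_s f_y (d − d') = 405.6 × (31.9 − 5.9275) + 121.8 × (31.9 − 2.5) = 10534.4 + 3580.9 = 14115.3 kip·in = 14115.3/12 = 1176.28 kip·ft.

M_n ≈ 1180 kip·ft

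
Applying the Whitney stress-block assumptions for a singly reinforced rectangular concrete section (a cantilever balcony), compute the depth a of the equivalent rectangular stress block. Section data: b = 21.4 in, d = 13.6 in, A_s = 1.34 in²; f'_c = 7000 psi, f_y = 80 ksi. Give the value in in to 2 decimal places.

T = A_s f_y = 1.34 × 80 = 107.2 kips.
a = T/(0.85 f'_c b) = 107.2/(0.85 × 7 × 21.4) = 0.84 in.

a ≈ 0.84 in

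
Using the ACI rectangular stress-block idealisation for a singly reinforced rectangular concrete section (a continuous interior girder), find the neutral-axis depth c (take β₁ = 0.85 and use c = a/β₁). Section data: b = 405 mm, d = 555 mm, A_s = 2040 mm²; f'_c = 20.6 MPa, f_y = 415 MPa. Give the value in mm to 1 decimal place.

c ≈ 140.4 mm

T = A_s f_y = 2040 × 415 = 846600 N = 846.6 kN.
Setting C = 0.85 f'_c a b equal to T: a = 846600/(0.85 × 20.6 × 405) = 119.382 mm.
With β₁ = 0.85, c = a/β₁ = 119.382/0.85 = 140.4 mm.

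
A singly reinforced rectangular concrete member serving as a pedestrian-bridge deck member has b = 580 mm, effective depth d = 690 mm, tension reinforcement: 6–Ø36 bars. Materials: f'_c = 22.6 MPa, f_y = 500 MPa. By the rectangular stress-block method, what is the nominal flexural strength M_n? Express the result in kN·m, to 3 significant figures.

A_s = 6 × 1018 = 6108 mm².
T = A_s f_y = 6108 × 500 = 3054000 N = 3054 kN.
From C = T: a = T/(0.85 f'_c b) = 3054000/(0.85 × 22.6 × 580) = 274.10 mm.
M_n = T(d − a/2) = 3054 kN × (690 − 137.05) mm = 1688.71 kN·m.

M_n ≈ 1690 kN·m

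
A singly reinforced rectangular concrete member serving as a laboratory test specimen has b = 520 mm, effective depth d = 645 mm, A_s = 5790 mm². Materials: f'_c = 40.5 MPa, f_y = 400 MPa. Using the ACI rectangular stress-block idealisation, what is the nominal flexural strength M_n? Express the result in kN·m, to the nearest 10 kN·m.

T = A_s f_y = 5790 × 400 = 2316000 N = 2316 kN.
From C = T: a = T/(0.85 f'_c b) = 2316000/(0.85 × 40.5 × 520) = 129.38 mm.
M_n = T(d − a/2) = 2316 kN × (645 − 64.69) mm = 1344.00 kN·m.

M_n ≈ 1340 kN·m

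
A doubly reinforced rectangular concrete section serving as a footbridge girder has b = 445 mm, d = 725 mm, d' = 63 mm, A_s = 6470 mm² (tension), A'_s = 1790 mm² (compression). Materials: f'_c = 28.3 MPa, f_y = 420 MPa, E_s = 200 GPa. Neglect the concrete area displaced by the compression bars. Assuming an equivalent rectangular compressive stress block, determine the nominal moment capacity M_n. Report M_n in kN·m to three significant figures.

Assume both tension and compression steel yield.
Net tension couple steel: A_s − A'_s = 4680 mm².
a = (A_s − A'_s) f_y / (0.85 f'_c b) = 1965600/(0.85 × 28.3 × 445) = 183.62 mm.
c = a/β₁ = 183.62/0.848 = 216.53 mm; ε'_s = 0.003(c − d')/c = 0.0021 ≥ f_y/E_s = 0.0021, so compression steel does yield.
M_n = (A_s − A'_s) f_y (d − a/2) + A'_s f_y (d − d') = [1965600 × (725 − 91.81) + 751800 × (725 − 63)] × 10⁻⁶ = 1244.60 + 497.69 = 1742.29 kN·m.

M_n ≈ 1740 kN·m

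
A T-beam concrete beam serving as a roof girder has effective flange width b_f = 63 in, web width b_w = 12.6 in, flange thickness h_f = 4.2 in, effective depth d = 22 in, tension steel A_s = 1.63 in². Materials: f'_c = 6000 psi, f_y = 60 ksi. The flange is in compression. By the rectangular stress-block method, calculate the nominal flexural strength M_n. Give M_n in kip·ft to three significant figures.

M_n ≈ 178 kip·ft

Tension: T = A_s f_y = 1.63 × 60 = 97.8 kips.
Try a within the flange: a = T/(0.85 f'_c b_f) = 97.8/(0.85 × 6 × 63) = 0.304 in.
Since a = 0.304 ≤ h_f = 4.2 in, the stress block lies entirely in the flange; analyse as a rectangular beam of width b_f.
M_n = T(d − a/2) = 97.8 × (22 − 0.152) = 2136.7 kip·in.
M_n = 2136.7/12 = 178.06 kip·ft.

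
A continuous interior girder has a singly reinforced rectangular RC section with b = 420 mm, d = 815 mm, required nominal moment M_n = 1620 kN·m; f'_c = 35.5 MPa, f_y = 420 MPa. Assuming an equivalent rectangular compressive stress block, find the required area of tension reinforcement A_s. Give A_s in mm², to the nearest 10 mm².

A_s ≈ 5300 mm²

With M_n = 0.85 f'_c a b (d − a/2), solve the quadratic for a:
a = d − √(d² − 2M_n/(0.85 f'_c b)) = 815 − √(815² − 2 × 1620×10⁶/(0.85 × 35.5 × 420)) = 175.80 mm.
A_s = 0.85 f'_c a b / f_y = 0.85 × 35.5 × 175.80 × 420 / 420 = 5304.8 mm².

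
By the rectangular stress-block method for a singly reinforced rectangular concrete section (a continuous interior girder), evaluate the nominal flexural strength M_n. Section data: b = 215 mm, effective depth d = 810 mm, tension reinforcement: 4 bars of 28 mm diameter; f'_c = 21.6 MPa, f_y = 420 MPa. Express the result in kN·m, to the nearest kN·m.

M_n ≈ 703 kN·m

A_s = 4 × 616 = 2464 mm².
T = A_s f_y = 2464 × 420 = 1034880 N = 1034.88 kN.
From C = T: a = T/(0.85 f'_c b) = 1034880/(0.85 × 21.6 × 215) = 262.17 mm.
M_n = T(d − a/2) = 1034.88 kN × (810 − 131.085) mm = 702.60 kN·m.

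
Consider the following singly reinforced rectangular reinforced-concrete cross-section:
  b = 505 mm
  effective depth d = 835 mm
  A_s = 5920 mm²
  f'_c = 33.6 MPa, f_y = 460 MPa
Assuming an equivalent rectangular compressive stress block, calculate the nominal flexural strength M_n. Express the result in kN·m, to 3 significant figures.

M_n ≈ 2020 kN·m

T = A_s f_y = 5920 × 460 = 2723200 N = 2723.2 kN.
From C = T: a = T/(0.85 f'_c b) = 2723200/(0.85 × 33.6 × 505) = 188.81 mm.
M_n = T(d − a/2) = 2723.2 kN × (835 − 94.405) mm = 2016.79 kN·m.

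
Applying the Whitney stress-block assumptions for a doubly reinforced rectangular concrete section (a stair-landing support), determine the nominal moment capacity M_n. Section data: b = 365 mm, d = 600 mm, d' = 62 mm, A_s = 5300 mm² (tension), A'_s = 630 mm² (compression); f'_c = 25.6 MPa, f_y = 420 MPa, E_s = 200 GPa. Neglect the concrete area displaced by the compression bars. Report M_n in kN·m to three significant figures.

Assume both tension and compression steel yield.
Net tension couple steel: A_s − A'_s = 4670 mm².
a = (A_s − A'_s) f_y / (0.85 f'_c b) = 1961400/(0.85 × 25.6 × 365) = 246.95 mm.
c = a/β₁ = 246.95/0.85 = 290.53 mm; ε'_s = 0.003(c − d')/c = 0.0024 ≥ f_y/E_s = 0.0021, so compression steel does yield.
M_n = (A_s − A'_s) f_y (d − a/2) + A'_s f_y (d − d') = [1961400 × (600 − 123.475) + 264600 × (600 − 62)] × 10⁻⁶ = 934.66 + 142.35 = 1077.01 kN·m.

M_n ≈ 1080 kN·m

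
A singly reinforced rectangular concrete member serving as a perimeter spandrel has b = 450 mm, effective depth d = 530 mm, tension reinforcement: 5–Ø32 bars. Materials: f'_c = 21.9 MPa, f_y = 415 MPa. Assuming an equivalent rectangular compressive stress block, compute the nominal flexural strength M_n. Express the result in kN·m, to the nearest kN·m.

M_n ≈ 718 kN·m

A_s = 5 × 804 = 4020 mm².
T = A_s f_y = 4020 × 415 = 1668300 N = 1668.3 kN.
From C = T: a = T/(0.85 f'_c b) = 1668300/(0.85 × 21.9 × 450) = 199.16 mm.
M_n = T(d − a/2) = 1668.3 kN × (530 − 99.58) mm = 718.07 kN·m.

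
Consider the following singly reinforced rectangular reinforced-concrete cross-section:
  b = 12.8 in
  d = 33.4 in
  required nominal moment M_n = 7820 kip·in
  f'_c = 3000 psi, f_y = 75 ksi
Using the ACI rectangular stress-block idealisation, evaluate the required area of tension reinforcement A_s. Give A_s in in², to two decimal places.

A_s ≈ 3.56 in²

From M_n = 0.85 f'_c a b (d − a/2):
a = d − √(d² − 2M_n/(0.85 f'_c b)) = 33.4 − √(33.4² − 2 × 7820/(0.85 × 3 × 12.8)) = 8.173 in.
A_s = 0.85 f'_c a b / f_y = 0.85 × 3 × 8.173 × 12.8 / 75 = 3.557 in².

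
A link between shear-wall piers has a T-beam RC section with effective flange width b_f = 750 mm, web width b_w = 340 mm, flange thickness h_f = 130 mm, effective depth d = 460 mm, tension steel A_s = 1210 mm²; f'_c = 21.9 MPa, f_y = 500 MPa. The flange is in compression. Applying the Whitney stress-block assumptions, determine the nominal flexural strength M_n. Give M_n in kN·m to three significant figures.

M_n ≈ 265 kN·m

Tension: T = A_s f_y = 1210 × 500 = 605000 N.
Try a within the flange: a = T/(0.85 f'_c b_f) = 605000/(0.85 × 21.9 × 750) = 43.33 mm.
Since a = 43.33 ≤ h_f = 130 mm, the stress block lies entirely in the flange; analyse as a rectangular beam of width b_f.
M_n = T(d − a/2) = 605000 × (460 − 21.665) = 265.19 × 10⁶ N·mm.
M_n = 265.19 kN·m.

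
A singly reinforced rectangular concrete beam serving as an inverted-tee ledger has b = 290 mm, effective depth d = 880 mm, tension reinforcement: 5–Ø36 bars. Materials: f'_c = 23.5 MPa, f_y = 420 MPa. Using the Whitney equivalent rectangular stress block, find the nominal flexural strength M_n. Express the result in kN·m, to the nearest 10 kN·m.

M_n ≈ 1490 kN·m

A_s = 5 × 1018 = 5090 mm².
T = A_s f_y = 5090 × 420 = 2137800 N = 2137.8 kN.
From C = T: a = T/(0.85 f'_c b) = 2137800/(0.85 × 23.5 × 290) = 369.05 mm.
M_n = T(d − a/2) = 2137.8 kN × (880 − 184.525) mm = 1486.79 kN·m.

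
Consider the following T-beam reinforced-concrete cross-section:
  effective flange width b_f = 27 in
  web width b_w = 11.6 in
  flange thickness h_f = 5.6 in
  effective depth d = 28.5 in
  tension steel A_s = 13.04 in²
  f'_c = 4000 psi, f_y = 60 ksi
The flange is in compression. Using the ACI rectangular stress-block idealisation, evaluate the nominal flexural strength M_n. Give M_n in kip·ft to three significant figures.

M_n ≈ 1540 kip·ft

Tension: T = A_s f_y = 13.04 × 60 = 782.4 kips.
Try a within the flange: a = T/(0.85 f'_c b_f) = 782.4/(0.85 × 4 × 27) = 8.523 in.
a = 8.523 > h_f = 5.6 in: the block extends into the web. Split into flange-overhang and web parts.
C_f = 0.85 f'_c (b_f − b_w) h_f = 0.85 × 4 × (27 − 11.6) × 5.6 = 293.2 kips.
Remaining web compression depth: a_w = (T − C_f)/(0.85 f'_c b_w) = (782.4 − 293.2)/(0.85 × 4 × 11.6) = 12.404 in.
M_n = C_f(d − h_f/2) + (T − C_f)(d − a_w/2) = 293.2 × (28.5 − 2.8) + 489.2 × (28.5 − 6.202) = 7535.2 + 10908.2 = 18443.4 kip·in.
M_n = 18443.4/12 = 1536.95 kip·ft.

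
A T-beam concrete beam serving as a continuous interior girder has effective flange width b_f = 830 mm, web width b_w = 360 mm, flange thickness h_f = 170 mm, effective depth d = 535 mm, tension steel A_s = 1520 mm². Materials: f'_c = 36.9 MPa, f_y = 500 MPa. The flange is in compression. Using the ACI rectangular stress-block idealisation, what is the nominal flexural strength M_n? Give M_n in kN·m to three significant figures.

Tension: T = A_s f_y = 1520 × 500 = 760000 N.
Try a within the flange: a = T/(0.85 f'_c b_f) = 760000/(0.85 × 36.9 × 830) = 29.19 mm.
Since a = 29.19 ≤ h_f = 170 mm, the stress block lies entirely in the flange; analyse as a rectangular beam of width b_f.
M_n = T(d − a/2) = 760000 × (535 − 14.595) = 395.51 × 10⁶ N·mm.
M_n = 395.51 kN·m.

M_n ≈ 396 kN·m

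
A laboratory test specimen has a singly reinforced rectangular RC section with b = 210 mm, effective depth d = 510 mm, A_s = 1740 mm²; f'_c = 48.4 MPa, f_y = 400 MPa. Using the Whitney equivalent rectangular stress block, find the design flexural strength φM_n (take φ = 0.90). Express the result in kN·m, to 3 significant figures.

T = A_s f_y = 1740 × 400 = 696000 N = 696 kN.
From C = T: a = T/(0.85 f'_c b) = 696000/(0.85 × 48.4 × 210) = 80.56 mm.
M_n = T(d − a/2) = 696 kN × (510 − 40.28) mm = 326.93 kN·m.
φM_n = 0.90 × 326.93 = 294.24 kN·m.

φM_n ≈ 294 kN·m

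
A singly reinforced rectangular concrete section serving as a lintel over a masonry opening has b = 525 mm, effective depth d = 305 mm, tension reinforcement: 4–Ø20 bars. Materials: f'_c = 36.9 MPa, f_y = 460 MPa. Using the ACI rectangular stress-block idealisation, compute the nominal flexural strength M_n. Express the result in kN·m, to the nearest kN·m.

A_s = 4 × 314 = 1256 mm².
T = A_s f_y = 1256 × 460 = 577760 N = 577.76 kN.
From C = T: a = T/(0.85 f'_c b) = 577760/(0.85 × 36.9 × 525) = 35.09 mm.
M_n = T(d − a/2) = 577.76 kN × (305 − 17.545) mm = 166.08 kN·m.

M_n ≈ 166 kN·m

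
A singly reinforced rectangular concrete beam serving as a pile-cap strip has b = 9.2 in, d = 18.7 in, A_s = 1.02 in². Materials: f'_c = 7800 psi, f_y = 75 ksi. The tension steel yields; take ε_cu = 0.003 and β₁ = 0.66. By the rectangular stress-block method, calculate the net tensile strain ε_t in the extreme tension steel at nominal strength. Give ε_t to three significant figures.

a = A_s f_y/(0.85 f'_c b) = 1.254 in.
β₁ = 0.66, so c = a/β₁ = 1.254/0.66 = 1.900 in.
From the linear strain diagram with ε_cu = 0.003: ε_t = 0.003 (d − c)/c = 0.003 × (18.7 − 1.900)/1.900 = 0.0265.
Since ε_t ≥ 0.005, the section is tension-controlled.

ε_t ≈ 0.0265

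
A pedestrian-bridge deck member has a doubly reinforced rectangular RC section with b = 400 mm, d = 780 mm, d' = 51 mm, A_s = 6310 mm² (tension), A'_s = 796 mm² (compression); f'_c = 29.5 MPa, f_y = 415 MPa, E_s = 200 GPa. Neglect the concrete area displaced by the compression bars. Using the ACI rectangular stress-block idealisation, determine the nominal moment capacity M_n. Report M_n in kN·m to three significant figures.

Assume both tension and compression steel yield.
Net tension couple steel: A_s − A'_s = 5514 mm².
a = (A_s − A'_s) f_y / (0.85 f'_c b) = 2288310/(0.85 × 29.5 × 400) = 228.15 mm.
c = a/β₁ = 228.15/0.839 = 271.93 mm; ε'_s = 0.003(c − d')/c = 0.0024 ≥ f_y/E_s = 0.0021, so compression steel does yield.
M_n = (A_s − A'_s) f_y (d − a/2) + A'_s f_y (d − d') = [2288310 × (780 − 114.075) + 330340 × (780 − 51)] × 10⁻⁶ = 1523.84 + 240.82 = 1764.66 kN·m.

M_n ≈ 1760 kN·m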